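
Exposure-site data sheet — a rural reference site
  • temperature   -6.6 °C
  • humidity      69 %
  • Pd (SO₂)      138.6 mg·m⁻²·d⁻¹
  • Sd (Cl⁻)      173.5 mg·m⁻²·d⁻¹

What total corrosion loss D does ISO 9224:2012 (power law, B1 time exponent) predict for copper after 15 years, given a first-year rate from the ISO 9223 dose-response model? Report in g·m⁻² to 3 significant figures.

D(15) = 27.1 g·m⁻²

copper: T≤10 °C ⇒ hinge +0.126·(-6.6−10) = -2.0916
  Pd branch = 0.0053·Pd^0.26·e^(0.059·RH+f) = 0.1383 μm/a
  Sd branch = 0.01025·Sd^0.27·e^(0.036·RH+0.049·T) = 0.3578 μm/a
  sum: 0.1383 + 0.3578 → r_corr = 0.4961 μm/a
ISO 9224: D(t) = r_corr · t^b with b = 0.667 (copper, B1)
  D(15) = 0.4961 × 15^0.667 = 0.4961 × 6.088 = 3.02 μm
  Mass loss = 3.02 μm × 8.96 g/cm³ = 27.06 g·m⁻²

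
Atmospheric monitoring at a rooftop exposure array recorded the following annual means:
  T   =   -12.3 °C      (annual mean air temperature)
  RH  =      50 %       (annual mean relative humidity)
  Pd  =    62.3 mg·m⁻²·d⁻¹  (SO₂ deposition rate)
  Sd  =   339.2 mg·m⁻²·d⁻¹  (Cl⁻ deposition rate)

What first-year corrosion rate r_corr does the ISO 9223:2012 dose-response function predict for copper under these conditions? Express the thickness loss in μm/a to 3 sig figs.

copper: f(T) = +0.126·(T−10) [T≤10 °C] = -2.8098
  Pd branch = 0.0053·Pd^0.26·e^(0.059·RH+f) = 0.01785 μm/a
  Sd branch = 0.01025·Sd^0.27·e^(0.036·RH+0.049·T) = 0.1637 μm/a
  r_corr = 0.01785 + 0.1637 = 0.1815 μm/a

r_corr = 0.182 μm/a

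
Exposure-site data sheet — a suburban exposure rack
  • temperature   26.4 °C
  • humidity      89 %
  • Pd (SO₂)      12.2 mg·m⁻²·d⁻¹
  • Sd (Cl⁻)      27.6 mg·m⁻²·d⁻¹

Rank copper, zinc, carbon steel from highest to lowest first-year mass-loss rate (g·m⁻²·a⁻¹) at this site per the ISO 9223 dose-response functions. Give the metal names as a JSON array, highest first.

["carbon steel", "copper", "zinc"]

copper: T>10 °C ⇒ hinge -0.080·(26.4−10) = -1.3120
  SO₂ term: 0.0053·12.2^0.26·exp(0.059·89-1.3120) = 0.5217
  Cl⁻ term: 0.01025·27.6^0.27·exp(0.036·89+0.049·26.4) = 2.255
  r_corr = 0.5217 + 2.255 = 2.776 μm/a
  mass loss = 2.776 μm/a × 8.96 g/cm³ = 24.87 g·m⁻²·a⁻¹
zinc: T>10 °C ⇒ hinge -0.071·(26.4−10) = -1.1644
  Pd branch = 0.0129·Pd^0.44·e^(0.046·RH+f) = 0.7259 μm/a
  Cl⁻ term: 0.0175·27.6^0.57·exp(0.008·89+0.085·26.4) = 2.229
  sum: 0.7259 + 2.229 → r_corr = 2.955 μm/a
  mass loss = 2.955 μm/a × 7.14 g/cm³ = 21.1 g·m⁻²·a⁻¹
carbon steel: f(T) = -0.054·(T−10) [T>10 °C] = -0.8856
  SO₂ term: 1.77·12.2^0.52·exp(0.02·89-0.8856) = 15.9
  Cl⁻ term: 0.102·27.6^0.62·exp(0.033·89+0.04·26.4) = 43.26
  sum: 15.9 + 43.26 → r_corr = 59.16 μm/a
  mass loss = 59.16 μm/a × 7.85 g/cm³ = 464.4 g·m⁻²·a⁻¹
Ordering by g·m⁻²·a⁻¹: carbon steel (464) > copper (24.9) > zinc (21.1)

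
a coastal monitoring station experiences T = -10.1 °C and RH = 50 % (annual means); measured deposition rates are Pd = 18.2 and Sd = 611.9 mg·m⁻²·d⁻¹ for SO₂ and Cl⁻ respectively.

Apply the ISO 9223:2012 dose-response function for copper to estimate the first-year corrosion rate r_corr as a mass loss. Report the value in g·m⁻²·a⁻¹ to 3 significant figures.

r_corr = 2.07 g·m⁻²·a⁻¹

copper: temperature factor f = +0.126·(-20.1) = -2.5326
  SO₂ term: 0.0053·18.2^0.26·exp(0.059·50-2.5326) = 0.01711
  Sd branch = 0.01025·Sd^0.27·e^(0.036·RH+0.049·T) = 0.2138 μm/a
  r_corr = 0.01711 + 0.2138 = 0.2309 μm/a
Convert to mass loss: 0.2309 μm/a × 8.96 g/cm³ = 2.069 g·m⁻²·a⁻¹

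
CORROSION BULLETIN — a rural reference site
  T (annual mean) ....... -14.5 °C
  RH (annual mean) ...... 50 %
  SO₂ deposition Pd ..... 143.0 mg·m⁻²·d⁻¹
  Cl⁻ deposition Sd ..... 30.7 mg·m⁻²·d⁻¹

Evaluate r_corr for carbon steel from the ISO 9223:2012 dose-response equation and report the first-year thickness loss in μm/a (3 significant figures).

r_corr = 4.10 μm/a

carbon steel: temperature factor f = +0.150·(-24.5) = -3.6750
  sulphur-dioxide contribution → 1.611 μm/a
  chloride contribution → 2.485 μm/a
  ⇒ r_corr(carbon steel) = 4.096 μm/a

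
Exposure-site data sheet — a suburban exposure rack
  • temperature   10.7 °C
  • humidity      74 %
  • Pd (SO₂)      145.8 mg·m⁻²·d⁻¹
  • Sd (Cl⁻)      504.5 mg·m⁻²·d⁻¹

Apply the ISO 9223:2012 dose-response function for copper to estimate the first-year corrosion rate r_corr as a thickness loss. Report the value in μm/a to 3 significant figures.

r_corr = 2.77 μm/a

copper: f(T) = -0.080·(T−10) [T>10 °C] = -0.0560
  Pd branch = 0.0053·Pd^0.26·e^(0.059·RH+f) = 1.441 μm/a
  Sd branch = 0.01025·Sd^0.27·e^(0.036·RH+0.049·T) = 1.334 μm/a
  r_corr = 1.441 + 1.334 = 2.775 μm/a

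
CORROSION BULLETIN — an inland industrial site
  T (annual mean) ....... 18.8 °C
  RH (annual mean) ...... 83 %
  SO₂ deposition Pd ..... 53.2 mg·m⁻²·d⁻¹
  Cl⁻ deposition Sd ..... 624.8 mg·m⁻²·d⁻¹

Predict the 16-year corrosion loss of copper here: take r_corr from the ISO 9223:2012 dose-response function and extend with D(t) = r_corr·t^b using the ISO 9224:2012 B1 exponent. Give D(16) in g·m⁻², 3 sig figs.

D(16) = 222 g·m⁻²

copper: T>10 °C ⇒ hinge -0.080·(18.8−10) = -0.7040
  Pd branch = 0.0053·Pd^0.26·e^(0.059·RH+f) = 0.9863 μm/a
  Cl⁻ term: 0.01025·624.8^0.27·exp(0.036·83+0.049·18.8) = 2.906
  r_corr = 0.9863 + 2.906 = 3.892 μm/a
ISO 9224: D(t) = r_corr · t^b with b = 0.667 (copper, B1)
  D(16) = 3.892 × 16^0.667 = 3.892 × 6.355 = 24.74 μm
  Mass loss = 24.74 μm × 8.96 g/cm³ = 221.7 g·m⁻²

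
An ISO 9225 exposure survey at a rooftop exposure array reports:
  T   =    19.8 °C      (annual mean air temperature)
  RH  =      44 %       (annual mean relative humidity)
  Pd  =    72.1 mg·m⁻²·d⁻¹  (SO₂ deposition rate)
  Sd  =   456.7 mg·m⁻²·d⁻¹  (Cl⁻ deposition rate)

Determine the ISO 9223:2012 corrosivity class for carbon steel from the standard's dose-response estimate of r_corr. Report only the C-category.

C4

carbon steel: T>10 °C ⇒ hinge -0.054·(19.8−10) = -0.5292
  Pd branch = 1.77·Pd^0.52·e^(0.02·RH+f) = 23.25 μm/a
  Cl⁻ term: 0.102·456.7^0.62·exp(0.033·44+0.04·19.8) = 42.87
  r_corr = 23.25 + 42.87 = 66.12 μm/a
66.1 μm/a falls in (50, 80] for carbon steel → category C4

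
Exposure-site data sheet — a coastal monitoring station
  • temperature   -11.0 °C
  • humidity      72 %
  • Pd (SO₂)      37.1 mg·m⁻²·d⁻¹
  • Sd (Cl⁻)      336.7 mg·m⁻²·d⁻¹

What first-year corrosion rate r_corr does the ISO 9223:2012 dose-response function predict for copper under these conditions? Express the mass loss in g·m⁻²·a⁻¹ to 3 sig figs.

r_corr = 4.05 g·m⁻²·a⁻¹

copper: f(T) = +0.126·(T−10) [T≤10 °C] = -2.6460
  SO₂ term: 0.0053·37.1^0.26·exp(0.059·72-2.6460) = 0.06731
  Sd branch = 0.01025·Sd^0.27·e^(0.036·RH+0.049·T) = 0.3843 μm/a
  sum: 0.06731 + 0.3843 → r_corr = 0.4516 μm/a
Convert to mass loss: 0.4516 μm/a × 8.96 g/cm³ = 4.047 g·m⁻²·a⁻¹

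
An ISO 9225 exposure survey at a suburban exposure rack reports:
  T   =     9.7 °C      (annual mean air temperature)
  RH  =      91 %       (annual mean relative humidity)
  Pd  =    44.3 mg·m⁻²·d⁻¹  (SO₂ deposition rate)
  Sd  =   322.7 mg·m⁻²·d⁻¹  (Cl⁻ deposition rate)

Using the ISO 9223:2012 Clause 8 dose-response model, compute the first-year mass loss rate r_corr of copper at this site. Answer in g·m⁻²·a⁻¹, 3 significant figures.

r_corr = 44.9 g·m⁻²·a⁻¹

copper: T≤10 °C ⇒ hinge +0.126·(9.7−10) = -0.0378
  Pd branch = 0.0053·Pd^0.26·e^(0.059·RH+f) = 2.935 μm/a
  Sd branch = 0.01025·Sd^0.27·e^(0.036·RH+0.049·T) = 2.076 μm/a
  r_corr = 2.935 + 2.076 = 5.011 μm/a
Convert to mass loss: 5.011 μm/a × 8.96 g/cm³ = 44.9 g·m⁻²·a⁻¹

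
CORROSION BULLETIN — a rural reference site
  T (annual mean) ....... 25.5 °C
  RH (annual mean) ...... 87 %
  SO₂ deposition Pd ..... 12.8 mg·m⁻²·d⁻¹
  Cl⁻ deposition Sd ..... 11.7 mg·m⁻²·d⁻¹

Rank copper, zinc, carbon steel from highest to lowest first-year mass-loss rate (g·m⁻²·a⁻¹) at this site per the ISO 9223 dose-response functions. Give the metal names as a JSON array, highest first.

["carbon steel", "copper", "zinc"]

copper: temperature factor f = -0.080·(15.5) = -1.2400
  sulphur-dioxide contribution → 0.5045 μm/a
  chloride contribution → 1.592 μm/a
  ⇒ r_corr(copper) = 2.097 μm/a
  mass loss = 2.097 μm/a × 8.96 g/cm³ = 18.79 g·m⁻²·a⁻¹
zinc: T>10 °C ⇒ hinge -0.071·(25.5−10) = -1.1005
  sulphur-dioxide contribution → 0.7209 μm/a
  chloride contribution → 1.246 μm/a
  ⇒ r_corr(zinc) = 1.967 μm/a
  mass loss = 1.967 μm/a × 7.14 g/cm³ = 14.04 g·m⁻²·a⁻¹
carbon steel: temperature factor f = -0.054·(15.5) = -0.8370
  sulphur-dioxide contribution → 16.44 μm/a
  chloride contribution → 22.95 μm/a
  ⇒ r_corr(carbon steel) = 39.39 μm/a
  mass loss = 39.39 μm/a × 7.85 g/cm³ = 309.2 g·m⁻²·a⁻¹
Ordering by g·m⁻²·a⁻¹: carbon steel (309) > copper (18.8) > zinc (14)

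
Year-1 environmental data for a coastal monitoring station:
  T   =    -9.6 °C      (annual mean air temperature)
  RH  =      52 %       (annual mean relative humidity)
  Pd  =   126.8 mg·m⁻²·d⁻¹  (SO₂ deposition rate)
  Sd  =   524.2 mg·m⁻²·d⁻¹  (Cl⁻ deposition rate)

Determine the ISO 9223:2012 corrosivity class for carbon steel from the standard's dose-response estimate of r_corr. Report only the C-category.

C2

carbon steel: T≤10 °C ⇒ hinge +0.150·(-9.6−10) = -2.9400
  Pd branch = 1.77·Pd^0.52·e^(0.02·RH+f) = 3.284 μm/a
  Cl⁻ term: 0.102·524.2^0.62·exp(0.033·52+0.04·-9.6) = 18.76
  r_corr = 3.284 + 18.76 = 22.04 μm/a
Category bounds: 1.3…25 μm/a bracket r_corr ⇒ C2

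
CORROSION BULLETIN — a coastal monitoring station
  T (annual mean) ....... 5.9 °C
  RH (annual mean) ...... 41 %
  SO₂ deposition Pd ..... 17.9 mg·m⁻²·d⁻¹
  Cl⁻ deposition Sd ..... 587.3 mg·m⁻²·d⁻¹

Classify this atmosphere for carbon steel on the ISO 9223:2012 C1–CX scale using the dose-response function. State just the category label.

carbon steel: T≤10 °C ⇒ hinge +0.150·(5.9−10) = -0.6150
  SO₂ term: 1.77·17.9^0.52·exp(0.02·41-0.6150) = 9.738
  Cl⁻ term: 0.102·587.3^0.62·exp(0.033·41+0.04·5.9) = 26.02
  r_corr = 9.738 + 26.02 = 35.76 μm/a
Category bounds: 25…50 μm/a bracket r_corr ⇒ C3

C3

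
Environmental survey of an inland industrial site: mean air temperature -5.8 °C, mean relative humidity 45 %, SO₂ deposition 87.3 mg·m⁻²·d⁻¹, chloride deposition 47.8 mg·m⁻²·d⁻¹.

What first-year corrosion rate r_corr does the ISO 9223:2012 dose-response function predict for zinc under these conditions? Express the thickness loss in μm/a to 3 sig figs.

r_corr = 0.540 μm/a

zinc: temperature factor f = +0.038·(-15.8) = -0.6004
  Pd branch = 0.0129·Pd^0.44·e^(0.046·RH+f) = 0.4008 μm/a
  Cl⁻ term: 0.0175·47.8^0.57·exp(0.008·45+0.085·-5.8) = 0.1389
  r_corr = 0.4008 + 0.1389 = 0.5396 μm/a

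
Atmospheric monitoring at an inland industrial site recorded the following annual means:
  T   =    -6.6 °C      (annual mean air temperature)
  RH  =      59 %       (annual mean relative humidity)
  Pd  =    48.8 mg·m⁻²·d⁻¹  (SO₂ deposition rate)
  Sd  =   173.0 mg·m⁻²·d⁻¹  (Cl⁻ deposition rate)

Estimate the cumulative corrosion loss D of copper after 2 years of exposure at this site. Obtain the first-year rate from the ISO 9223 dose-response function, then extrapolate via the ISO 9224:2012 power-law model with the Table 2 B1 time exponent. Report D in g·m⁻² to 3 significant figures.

D(2) = 4.38 g·m⁻²

copper: temperature factor f = +0.126·(-16.6) = -2.0916
  SO₂ term: 0.0053·48.8^0.26·exp(0.059·59-2.0916) = 0.05844
  Cl⁻ term: 0.01025·173.0^0.27·exp(0.036·59+0.049·-6.6) = 0.2495
  r_corr = 0.05844 + 0.2495 = 0.3079 μm/a
Long-term exponent b (ISO 9224 Table 2, B1) = 0.667
  D(2) = 0.3079 × 2^0.667 = 0.3079 × 1.588 = 0.4889 μm
  Mass loss = 0.4889 μm × 8.96 g/cm³ = 4.38 g·m⁻²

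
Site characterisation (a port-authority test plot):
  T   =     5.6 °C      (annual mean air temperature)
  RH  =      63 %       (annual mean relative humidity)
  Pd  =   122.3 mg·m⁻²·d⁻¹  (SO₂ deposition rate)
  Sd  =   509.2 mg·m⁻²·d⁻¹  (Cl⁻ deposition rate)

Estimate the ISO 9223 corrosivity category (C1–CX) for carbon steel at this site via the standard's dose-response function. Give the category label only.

C5

carbon steel: f(T) = +0.150·(T−10) [T≤10 °C] = -0.6600
  SO₂ term: 1.77·122.3^0.52·exp(0.02·63-0.6600) = 39.27
  Sd branch = 0.102·Sd^0.62·e^(0.033·RH+0.04·T) = 48.65 μm/a
  sum: 39.27 + 48.65 → r_corr = 87.91 μm/a
87.9 μm/a falls in (80, 200] for carbon steel → category C5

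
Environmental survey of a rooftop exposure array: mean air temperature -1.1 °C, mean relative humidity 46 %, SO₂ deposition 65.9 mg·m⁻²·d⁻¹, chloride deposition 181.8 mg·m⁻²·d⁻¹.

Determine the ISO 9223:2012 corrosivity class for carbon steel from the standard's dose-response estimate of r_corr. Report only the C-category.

carbon steel: T≤10 °C ⇒ hinge +0.150·(-1.1−10) = -1.6650
  sulphur-dioxide contribution → 7.417 μm/a
  chloride contribution → 11.21 μm/a
  total first-year rate 18.63 μm/a
ISO 9223 Table 2 (carbon steel): 1.3 < 18.6 ≤ 25 μm/a ⇒ C2

C2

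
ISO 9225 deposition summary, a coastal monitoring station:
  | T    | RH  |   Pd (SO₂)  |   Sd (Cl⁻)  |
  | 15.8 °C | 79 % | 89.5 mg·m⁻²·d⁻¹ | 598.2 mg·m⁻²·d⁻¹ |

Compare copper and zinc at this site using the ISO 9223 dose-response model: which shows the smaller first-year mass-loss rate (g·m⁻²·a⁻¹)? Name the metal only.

copper

copper: T>10 °C ⇒ hinge -0.080·(15.8−10) = -0.4640
  SO₂ term: 0.0053·89.5^0.26·exp(0.059·79-0.4640) = 1.134
  Sd branch = 0.01025·Sd^0.27·e^(0.036·RH+0.049·T) = 2.147 μm/a
  sum: 1.134 + 2.147 → r_corr = 3.281 μm/a
  mass loss = 3.281 μm/a × 8.96 g/cm³ = 29.39 g·m⁻²·a⁻¹
zinc: T>10 °C ⇒ hinge -0.071·(15.8−10) = -0.4118
  SO₂ term: 0.0129·89.5^0.44·exp(0.046·79-0.4118) = 2.338
  Cl⁻ term: 0.0175·598.2^0.57·exp(0.008·79+0.085·15.8) = 4.826
  r_corr = 2.338 + 4.826 = 7.163 μm/a
  mass loss = 7.163 μm/a × 7.14 g/cm³ = 51.15 g·m⁻²·a⁻¹
Ordering by g·m⁻²·a⁻¹: zinc (51.1) > copper (29.4)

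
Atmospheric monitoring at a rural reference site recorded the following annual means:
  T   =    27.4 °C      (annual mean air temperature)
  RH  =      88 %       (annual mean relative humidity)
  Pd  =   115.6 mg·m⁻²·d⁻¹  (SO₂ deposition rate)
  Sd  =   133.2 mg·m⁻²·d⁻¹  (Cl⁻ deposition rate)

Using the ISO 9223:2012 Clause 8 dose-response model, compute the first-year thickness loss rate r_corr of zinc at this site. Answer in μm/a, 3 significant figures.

zinc: f(T) = -0.071·(T−10) [T>10 °C] = -1.2354
  Pd branch = 0.0129·Pd^0.44·e^(0.046·RH+f) = 1.737 μm/a
  Cl⁻ term: 0.0175·133.2^0.57·exp(0.008·88+0.085·27.4) = 5.905
  sum: 1.737 + 5.905 → r_corr = 7.642 μm/a

r_corr = 7.64 μm/a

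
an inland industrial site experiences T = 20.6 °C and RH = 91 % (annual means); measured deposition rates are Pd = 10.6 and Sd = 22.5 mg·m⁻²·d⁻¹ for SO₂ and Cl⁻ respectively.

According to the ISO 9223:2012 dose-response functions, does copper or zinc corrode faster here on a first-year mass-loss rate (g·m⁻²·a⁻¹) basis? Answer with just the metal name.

copper

copper: temperature factor f = -0.080·(10.6) = -0.8480
  Pd branch = 0.0053·Pd^0.26·e^(0.059·RH+f) = 0.9001 μm/a
  Sd branch = 0.01025·Sd^0.27·e^(0.036·RH+0.049·T) = 1.726 μm/a
  r_corr = 0.9001 + 1.726 = 2.626 μm/a
  mass loss = 2.626 μm/a × 8.96 g/cm³ = 23.53 g·m⁻²·a⁻¹
zinc: temperature factor f = -0.071·(10.6) = -0.7526
  SO₂ term: 0.0129·10.6^0.44·exp(0.046·91-0.7526) = 1.129
  Cl⁻ term: 0.0175·22.5^0.57·exp(0.008·91+0.085·20.6) = 1.231
  sum: 1.129 + 1.231 → r_corr = 2.361 μm/a
  mass loss = 2.361 μm/a × 7.14 g/cm³ = 16.86 g·m⁻²·a⁻¹
Ordering by g·m⁻²·a⁻¹: copper (23.5) > zinc (16.9)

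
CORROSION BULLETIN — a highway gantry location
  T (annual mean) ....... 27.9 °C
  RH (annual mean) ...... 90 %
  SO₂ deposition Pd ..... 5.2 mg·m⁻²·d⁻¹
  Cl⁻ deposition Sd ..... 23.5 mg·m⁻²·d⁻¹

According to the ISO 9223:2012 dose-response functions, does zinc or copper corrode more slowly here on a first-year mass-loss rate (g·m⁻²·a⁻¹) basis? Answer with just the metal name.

zinc

zinc: temperature factor f = -0.071·(17.9) = -1.2709
  sulphur-dioxide contribution → 0.4695 μm/a
  chloride contribution → 2.329 μm/a
  total first-year rate 2.799 μm/a
  mass loss = 2.799 μm/a × 7.14 g/cm³ = 19.98 g·m⁻²·a⁻¹
copper: temperature factor f = -0.080·(17.9) = -1.4320
  sulphur-dioxide contribution → 0.3932 μm/a
  chloride contribution → 2.409 μm/a
  ⇒ r_corr(copper) = 2.802 μm/a
  mass loss = 2.802 μm/a × 8.96 g/cm³ = 25.1 g·m⁻²·a⁻¹
Ordering by g·m⁻²·a⁻¹: copper (25.1) > zinc (20)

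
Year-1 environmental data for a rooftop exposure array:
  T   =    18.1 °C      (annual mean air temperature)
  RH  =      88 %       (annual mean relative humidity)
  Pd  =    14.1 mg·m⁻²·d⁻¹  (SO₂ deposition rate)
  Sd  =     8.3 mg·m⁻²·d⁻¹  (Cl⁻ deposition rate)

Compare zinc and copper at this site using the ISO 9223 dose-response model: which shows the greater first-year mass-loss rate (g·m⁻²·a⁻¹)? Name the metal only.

zinc: temperature factor f = -0.071·(8.1) = -0.5751
  Pd branch = 0.0129·Pd^0.44·e^(0.046·RH+f) = 1.332 μm/a
  Cl⁻ term: 0.0175·8.3^0.57·exp(0.008·88+0.085·18.1) = 0.5506
  sum: 1.332 + 0.5506 → r_corr = 1.883 μm/a
  mass loss = 1.883 μm/a × 7.14 g/cm³ = 13.44 g·m⁻²·a⁻¹
copper: temperature factor f = -0.080·(8.1) = -0.6480
  SO₂ term: 0.0053·14.1^0.26·exp(0.059·88-0.6480) = 0.992
  Sd branch = 0.01025·Sd^0.27·e^(0.036·RH+0.049·T) = 1.047 μm/a
  sum: 0.992 + 1.047 → r_corr = 2.039 μm/a
  mass loss = 2.039 μm/a × 8.96 g/cm³ = 18.27 g·m⁻²·a⁻¹
Ordering by g·m⁻²·a⁻¹: copper (18.3) > zinc (13.4)

copper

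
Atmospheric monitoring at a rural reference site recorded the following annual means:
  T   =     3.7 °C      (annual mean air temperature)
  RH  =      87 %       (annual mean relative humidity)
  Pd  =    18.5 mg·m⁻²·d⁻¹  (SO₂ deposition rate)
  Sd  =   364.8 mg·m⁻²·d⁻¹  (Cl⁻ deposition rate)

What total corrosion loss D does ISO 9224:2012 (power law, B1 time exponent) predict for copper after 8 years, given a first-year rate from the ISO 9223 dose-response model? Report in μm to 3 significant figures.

D(8) = 9.02 μm

copper: f(T) = +0.126·(T−10) [T≤10 °C] = -0.7938
  sulphur-dioxide contribution → 0.8674 μm/a
  chloride contribution → 1.385 μm/a
  total first-year rate 2.252 μm/a
Long-term exponent b (ISO 9224 Table 2, B1) = 0.667
  D(8) = 2.252 × 8^0.667 = 2.252 × 4.003 = 9.016 μm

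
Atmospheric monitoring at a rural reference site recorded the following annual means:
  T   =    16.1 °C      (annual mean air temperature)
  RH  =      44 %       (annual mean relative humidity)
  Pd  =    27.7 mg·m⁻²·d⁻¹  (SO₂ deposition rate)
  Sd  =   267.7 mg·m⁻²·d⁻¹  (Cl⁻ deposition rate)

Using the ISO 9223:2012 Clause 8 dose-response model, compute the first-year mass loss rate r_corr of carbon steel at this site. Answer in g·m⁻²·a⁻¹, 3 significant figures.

r_corr = 344 g·m⁻²·a⁻¹

carbon steel: f(T) = -0.054·(T−10) [T>10 °C] = -0.3294
  SO₂ term: 1.77·27.7^0.52·exp(0.02·44-0.3294) = 17.27
  Cl⁻ term: 0.102·267.7^0.62·exp(0.033·44+0.04·16.1) = 26.55
  r_corr = 17.27 + 26.55 = 43.81 μm/a
Convert to mass loss: 43.81 μm/a × 7.85 g/cm³ = 343.9 g·m⁻²·a⁻¹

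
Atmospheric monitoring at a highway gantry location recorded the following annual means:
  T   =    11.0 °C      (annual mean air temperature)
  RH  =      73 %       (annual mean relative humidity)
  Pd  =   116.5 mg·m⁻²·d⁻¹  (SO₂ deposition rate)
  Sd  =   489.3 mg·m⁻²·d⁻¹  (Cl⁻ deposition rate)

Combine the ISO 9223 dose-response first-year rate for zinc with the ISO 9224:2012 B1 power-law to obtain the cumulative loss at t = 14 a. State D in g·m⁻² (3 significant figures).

zinc: f(T) = -0.071·(T−10) [T>10 °C] = -0.0710
  sulphur-dioxide contribution → 2.801 μm/a
  chloride contribution → 2.728 μm/a
  total first-year rate 5.529 μm/a
Long-term exponent b (ISO 9224 Table 2, B1) = 0.813
  D(14) = 5.529 × 14^0.813 = 5.529 × 8.547 = 47.25 μm
  Mass loss = 47.25 μm × 7.14 g/cm³ = 337.4 g·m⁻²

D(14) = 337 g·m⁻²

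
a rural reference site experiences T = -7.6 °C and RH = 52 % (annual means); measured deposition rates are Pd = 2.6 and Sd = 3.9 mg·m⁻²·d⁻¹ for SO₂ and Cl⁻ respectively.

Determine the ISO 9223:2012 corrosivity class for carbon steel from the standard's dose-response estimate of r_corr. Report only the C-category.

carbon steel: T≤10 °C ⇒ hinge +0.150·(-7.6−10) = -2.6400
  Pd branch = 1.77·Pd^0.52·e^(0.02·RH+f) = 0.5873 μm/a
  Cl⁻ term: 0.102·3.9^0.62·exp(0.033·52+0.04·-7.6) = 0.9734
  sum: 0.5873 + 0.9734 → r_corr = 1.561 μm/a
1.56 μm/a falls in (1.3, 25] for carbon steel → category C2

C2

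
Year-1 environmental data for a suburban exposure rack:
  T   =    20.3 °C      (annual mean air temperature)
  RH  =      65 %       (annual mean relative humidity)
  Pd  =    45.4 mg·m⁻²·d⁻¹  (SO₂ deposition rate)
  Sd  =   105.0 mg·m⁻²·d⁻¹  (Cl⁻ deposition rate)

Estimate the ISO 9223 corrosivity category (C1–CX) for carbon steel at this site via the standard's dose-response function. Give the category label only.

carbon steel: f(T) = -0.054·(T−10) [T>10 °C] = -0.5562
  Pd branch = 1.77·Pd^0.52·e^(0.02·RH+f) = 27.08 μm/a
  Sd branch = 0.102·Sd^0.62·e^(0.033·RH+0.04·T) = 35.15 μm/a
  sum: 27.08 + 35.15 → r_corr = 62.23 μm/a
62.2 μm/a falls in (50, 80] for carbon steel → category C4

C4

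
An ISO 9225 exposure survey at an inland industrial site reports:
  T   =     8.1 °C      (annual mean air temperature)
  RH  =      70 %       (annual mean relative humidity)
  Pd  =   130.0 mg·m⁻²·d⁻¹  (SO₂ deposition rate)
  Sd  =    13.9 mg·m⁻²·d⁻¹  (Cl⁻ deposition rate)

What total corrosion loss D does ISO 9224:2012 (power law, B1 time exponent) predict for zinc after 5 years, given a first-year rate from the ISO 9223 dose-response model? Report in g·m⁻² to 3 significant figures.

zinc: T≤10 °C ⇒ hinge +0.038·(8.1−10) = -0.0722
  sulphur-dioxide contribution → 2.557 μm/a
  chloride contribution → 0.2734 μm/a
  total first-year rate 2.831 μm/a
ISO 9224: D(t) = r_corr · t^b with b = 0.813 (zinc, B1)
  D(5) = 2.831 × 5^0.813 = 2.831 × 3.701 = 10.48 μm
  Mass loss = 10.48 μm × 7.14 g/cm³ = 74.79 g·m⁻²

D(5) = 74.8 g·m⁻²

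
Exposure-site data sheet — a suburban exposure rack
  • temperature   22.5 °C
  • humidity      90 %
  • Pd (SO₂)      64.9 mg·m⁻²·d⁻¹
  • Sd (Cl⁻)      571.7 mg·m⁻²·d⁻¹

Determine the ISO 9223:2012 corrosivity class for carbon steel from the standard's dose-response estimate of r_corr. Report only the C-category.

carbon steel: f(T) = -0.054·(T−10) [T>10 °C] = -0.6750
  SO₂ term: 1.77·64.9^0.52·exp(0.02·90-0.6750) = 47.74
  Cl⁻ term: 0.102·571.7^0.62·exp(0.033·90+0.04·22.5) = 250.5
  sum: 47.74 + 250.5 → r_corr = 298.2 μm/a
298 μm/a falls in (200, 700] for carbon steel → category CX

CX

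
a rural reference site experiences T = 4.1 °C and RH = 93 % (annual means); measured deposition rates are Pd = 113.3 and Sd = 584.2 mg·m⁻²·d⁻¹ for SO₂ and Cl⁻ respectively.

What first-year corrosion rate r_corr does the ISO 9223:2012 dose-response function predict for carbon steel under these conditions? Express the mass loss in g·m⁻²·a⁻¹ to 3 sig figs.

r_corr = 1.48e+03 g·m⁻²·a⁻¹

carbon steel: temperature factor f = +0.150·(-5.9) = -0.8850
  Pd branch = 1.77·Pd^0.52·e^(0.02·RH+f) = 54.9 μm/a
  Sd branch = 0.102·Sd^0.62·e^(0.033·RH+0.04·T) = 134.3 μm/a
  r_corr = 54.9 + 134.3 = 189.2 μm/a
Convert to mass loss: 189.2 μm/a × 7.85 g/cm³ = 1485 g·m⁻²·a⁻¹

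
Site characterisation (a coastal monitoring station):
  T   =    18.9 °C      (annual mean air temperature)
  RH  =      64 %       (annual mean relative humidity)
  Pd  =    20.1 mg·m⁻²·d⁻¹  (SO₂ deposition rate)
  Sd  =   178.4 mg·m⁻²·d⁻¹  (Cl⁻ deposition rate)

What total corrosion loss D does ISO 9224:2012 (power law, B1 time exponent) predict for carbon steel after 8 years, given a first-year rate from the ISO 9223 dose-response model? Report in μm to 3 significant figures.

carbon steel: f(T) = -0.054·(T−10) [T>10 °C] = -0.4806
  SO₂ term: 1.77·20.1^0.52·exp(0.02·64-0.4806) = 18.74
  Cl⁻ term: 0.102·178.4^0.62·exp(0.033·64+0.04·18.9) = 44.67
  r_corr = 18.74 + 44.67 = 63.41 μm/a
Long-term exponent b (ISO 9224 Table 2, B1) = 0.523
  D(8) = 63.41 × 8^0.523 = 63.41 × 2.967 = 188.1 μm

D(8) = 188 μm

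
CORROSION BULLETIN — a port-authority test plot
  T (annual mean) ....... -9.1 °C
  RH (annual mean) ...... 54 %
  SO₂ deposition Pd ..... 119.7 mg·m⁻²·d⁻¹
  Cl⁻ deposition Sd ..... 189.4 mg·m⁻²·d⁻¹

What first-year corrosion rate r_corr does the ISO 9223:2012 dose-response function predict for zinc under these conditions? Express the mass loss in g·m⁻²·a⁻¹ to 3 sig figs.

zinc: f(T) = +0.038·(T−10) [T≤10 °C] = -0.7258
  Pd branch = 0.0129·Pd^0.44·e^(0.046·RH+f) = 0.6145 μm/a
  Cl⁻ term: 0.0175·189.4^0.57·exp(0.008·54+0.085·-9.1) = 0.2471
  r_corr = 0.6145 + 0.2471 = 0.8616 μm/a
Convert to mass loss: 0.8616 μm/a × 7.14 g/cm³ = 6.152 g·m⁻²·a⁻¹

r_corr = 6.15 g·m⁻²·a⁻¹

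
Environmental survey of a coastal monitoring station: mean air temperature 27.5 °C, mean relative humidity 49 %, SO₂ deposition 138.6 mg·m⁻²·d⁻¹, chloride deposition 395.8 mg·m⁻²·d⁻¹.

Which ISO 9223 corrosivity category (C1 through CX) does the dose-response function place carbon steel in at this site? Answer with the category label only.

carbon steel: temperature factor f = -0.054·(17.5) = -0.9450
  SO₂ term: 1.77·138.6^0.52·exp(0.02·49-0.9450) = 23.82
  Cl⁻ term: 0.102·395.8^0.62·exp(0.033·49+0.04·27.5) = 62.95
  r_corr = 23.82 + 62.95 = 86.77 μm/a
ISO 9223 Table 2 (carbon steel): 80 < 86.8 ≤ 200 μm/a ⇒ C5

C5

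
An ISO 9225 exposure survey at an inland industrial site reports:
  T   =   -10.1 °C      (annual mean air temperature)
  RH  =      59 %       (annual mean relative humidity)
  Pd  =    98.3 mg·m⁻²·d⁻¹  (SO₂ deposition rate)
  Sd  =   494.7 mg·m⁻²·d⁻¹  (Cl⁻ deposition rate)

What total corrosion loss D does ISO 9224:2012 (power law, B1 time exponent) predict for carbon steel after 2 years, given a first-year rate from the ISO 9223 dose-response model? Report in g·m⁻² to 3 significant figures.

carbon steel: f(T) = +0.150·(T−10) [T≤10 °C] = -3.0150
  SO₂ term: 1.77·98.3^0.52·exp(0.02·59-3.0150) = 3.07
  Sd branch = 0.102·Sd^0.62·e^(0.033·RH+0.04·T) = 22.35 μm/a
  r_corr = 3.07 + 22.35 = 25.42 μm/a
Long-term exponent b (ISO 9224 Table 2, B1) = 0.523
  D(2) = 25.42 × 2^0.523 = 25.42 × 1.437 = 36.52 μm
  Mass loss = 36.52 μm × 7.85 g/cm³ = 286.7 g·m⁻²

D(2) = 287 g·m⁻²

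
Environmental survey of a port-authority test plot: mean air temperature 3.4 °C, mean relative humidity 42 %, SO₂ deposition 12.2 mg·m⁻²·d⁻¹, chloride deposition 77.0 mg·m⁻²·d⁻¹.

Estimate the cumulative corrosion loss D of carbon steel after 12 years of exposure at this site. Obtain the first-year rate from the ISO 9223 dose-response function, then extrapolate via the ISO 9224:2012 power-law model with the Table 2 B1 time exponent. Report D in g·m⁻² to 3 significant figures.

carbon steel: T≤10 °C ⇒ hinge +0.150·(3.4−10) = -0.9900
  SO₂ term: 1.77·12.2^0.52·exp(0.02·42-0.9900) = 5.594
  Sd branch = 0.102·Sd^0.62·e^(0.033·RH+0.04·T) = 6.906 μm/a
  r_corr = 5.594 + 6.906 = 12.5 μm/a
ISO 9224: D(t) = r_corr · t^b with b = 0.523 (carbon steel, B1)
  D(12) = 12.5 × 12^0.523 = 12.5 × 3.668 = 45.85 μm
  Mass loss = 45.85 μm × 7.85 g/cm³ = 359.9 g·m⁻²

D(12) = 360 g·m⁻²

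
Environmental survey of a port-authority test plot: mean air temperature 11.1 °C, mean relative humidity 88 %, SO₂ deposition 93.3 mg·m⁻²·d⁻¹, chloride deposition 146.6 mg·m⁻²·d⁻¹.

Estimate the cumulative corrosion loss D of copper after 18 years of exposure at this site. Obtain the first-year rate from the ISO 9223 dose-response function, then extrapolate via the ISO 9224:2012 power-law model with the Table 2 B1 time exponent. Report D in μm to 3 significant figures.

copper: temperature factor f = -0.080·(1.1) = -0.0880
  Pd branch = 0.0053·Pd^0.26·e^(0.059·RH+f) = 2.838 μm/a
  Sd branch = 0.01025·Sd^0.27·e^(0.036·RH+0.049·T) = 1.613 μm/a
  r_corr = 2.838 + 1.613 = 4.451 μm/a
ISO 9224: D(t) = r_corr · t^b with b = 0.667 (copper, B1)
  D(18) = 4.451 × 18^0.667 = 4.451 × 6.875 = 30.6 μm

D(18) = 30.6 μm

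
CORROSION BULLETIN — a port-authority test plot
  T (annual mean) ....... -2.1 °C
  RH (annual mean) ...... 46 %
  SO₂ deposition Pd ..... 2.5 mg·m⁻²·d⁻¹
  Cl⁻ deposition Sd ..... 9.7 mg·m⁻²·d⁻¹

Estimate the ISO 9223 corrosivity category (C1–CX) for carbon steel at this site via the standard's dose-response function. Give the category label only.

carbon steel: T≤10 °C ⇒ hinge +0.150·(-2.1−10) = -1.8150
  SO₂ term: 1.77·2.5^0.52·exp(0.02·46-1.8150) = 1.165
  Sd branch = 0.102·Sd^0.62·e^(0.033·RH+0.04·T) = 1.751 μm/a
  sum: 1.165 + 1.751 → r_corr = 2.915 μm/a
ISO 9223 Table 2 (carbon steel): 1.3 < 2.92 ≤ 25 μm/a ⇒ C2

C2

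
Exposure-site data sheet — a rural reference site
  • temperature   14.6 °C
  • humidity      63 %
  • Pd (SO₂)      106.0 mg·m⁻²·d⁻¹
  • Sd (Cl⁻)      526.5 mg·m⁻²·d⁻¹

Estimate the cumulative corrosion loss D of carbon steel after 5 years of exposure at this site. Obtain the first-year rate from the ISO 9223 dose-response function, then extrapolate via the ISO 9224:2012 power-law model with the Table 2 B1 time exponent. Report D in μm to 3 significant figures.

carbon steel: T>10 °C ⇒ hinge -0.054·(14.6−10) = -0.2484
  Pd branch = 1.77·Pd^0.52·e^(0.02·RH+f) = 55.01 μm/a
  Sd branch = 0.102·Sd^0.62·e^(0.033·RH+0.04·T) = 71.19 μm/a
  sum: 55.01 + 71.19 → r_corr = 126.2 μm/a
Power-law: D(5) = r_corr · 5^0.523
  D(5) = 126.2 × 5^0.523 = 126.2 × 2.32 = 292.8 μm

D(5) = 293 μm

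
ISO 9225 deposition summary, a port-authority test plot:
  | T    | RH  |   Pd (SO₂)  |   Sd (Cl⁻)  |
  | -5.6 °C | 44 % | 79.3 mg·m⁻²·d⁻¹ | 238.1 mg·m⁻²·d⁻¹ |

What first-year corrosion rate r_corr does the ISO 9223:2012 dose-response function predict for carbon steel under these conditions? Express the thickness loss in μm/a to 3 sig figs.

carbon steel: temperature factor f = +0.150·(-15.6) = -2.3400
  SO₂ term: 1.77·79.3^0.52·exp(0.02·44-2.3400) = 3.995
  Sd branch = 0.102·Sd^0.62·e^(0.033·RH+0.04·T) = 10.36 μm/a
  r_corr = 3.995 + 10.36 = 14.36 μm/a

r_corr = 14.4 μm/a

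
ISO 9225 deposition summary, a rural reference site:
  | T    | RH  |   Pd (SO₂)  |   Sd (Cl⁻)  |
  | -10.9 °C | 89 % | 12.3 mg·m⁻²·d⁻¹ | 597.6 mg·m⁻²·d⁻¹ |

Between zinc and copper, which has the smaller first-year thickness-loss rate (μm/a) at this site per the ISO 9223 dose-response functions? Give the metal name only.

copper

zinc: temperature factor f = +0.038·(-20.9) = -0.7942
  sulphur-dioxide contribution → 1.055 μm/a
  chloride contribution → 0.5401 μm/a
  ⇒ r_corr(zinc) = 1.595 μm/a
copper: f(T) = +0.126·(T−10) [T≤10 °C] = -2.6334
  sulphur-dioxide contribution → 0.1395 μm/a
  chloride contribution → 0.8315 μm/a
  ⇒ r_corr(copper) = 0.971 μm/a
Ordering by μm/a: zinc (1.6) > copper (0.971)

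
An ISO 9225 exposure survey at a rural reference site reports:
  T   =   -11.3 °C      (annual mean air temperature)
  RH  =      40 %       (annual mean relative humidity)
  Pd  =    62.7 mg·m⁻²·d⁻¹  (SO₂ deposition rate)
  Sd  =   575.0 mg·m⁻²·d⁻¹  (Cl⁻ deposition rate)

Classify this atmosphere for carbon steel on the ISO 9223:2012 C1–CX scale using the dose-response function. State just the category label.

carbon steel: f(T) = +0.150·(T−10) [T≤10 °C] = -3.1950
  SO₂ term: 1.77·62.7^0.52·exp(0.02·40-3.1950) = 1.388
  Cl⁻ term: 0.102·575.0^0.62·exp(0.033·40+0.04·-11.3) = 12.49
  r_corr = 1.388 + 12.49 = 13.88 μm/a
Category bounds: 1.3…25 μm/a bracket r_corr ⇒ C2

C2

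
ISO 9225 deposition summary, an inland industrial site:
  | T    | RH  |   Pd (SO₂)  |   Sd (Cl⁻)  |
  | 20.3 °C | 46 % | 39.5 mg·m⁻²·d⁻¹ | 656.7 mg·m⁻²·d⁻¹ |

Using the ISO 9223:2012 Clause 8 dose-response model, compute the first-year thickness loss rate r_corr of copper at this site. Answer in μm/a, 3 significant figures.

copper: T>10 °C ⇒ hinge -0.080·(20.3−10) = -0.8240
  sulphur-dioxide contribution → 0.09124 μm/a
  chloride contribution → 0.8368 μm/a
  ⇒ r_corr(copper) = 0.928 μm/a

r_corr = 0.928 μm/a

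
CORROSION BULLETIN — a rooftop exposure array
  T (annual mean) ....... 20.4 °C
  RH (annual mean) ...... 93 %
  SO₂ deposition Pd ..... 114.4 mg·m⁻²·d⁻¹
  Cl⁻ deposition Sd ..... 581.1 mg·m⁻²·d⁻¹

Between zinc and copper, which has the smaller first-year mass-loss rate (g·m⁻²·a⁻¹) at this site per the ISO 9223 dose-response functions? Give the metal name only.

zinc: f(T) = -0.071·(T−10) [T>10 °C] = -0.7384
  sulphur-dioxide contribution → 3.577 μm/a
  chloride contribution → 7.85 μm/a
  total first-year rate 11.43 μm/a
  mass loss = 11.43 μm/a × 7.14 g/cm³ = 81.59 g·m⁻²·a⁻¹
copper: temperature factor f = -0.080·(10.4) = -0.8320
  sulphur-dioxide contribution → 1.91 μm/a
  chloride contribution → 4.418 μm/a
  total first-year rate 6.328 μm/a
  mass loss = 6.328 μm/a × 8.96 g/cm³ = 56.7 g·m⁻²·a⁻¹
Ordering by g·m⁻²·a⁻¹: zinc (81.6) > copper (56.7)

copper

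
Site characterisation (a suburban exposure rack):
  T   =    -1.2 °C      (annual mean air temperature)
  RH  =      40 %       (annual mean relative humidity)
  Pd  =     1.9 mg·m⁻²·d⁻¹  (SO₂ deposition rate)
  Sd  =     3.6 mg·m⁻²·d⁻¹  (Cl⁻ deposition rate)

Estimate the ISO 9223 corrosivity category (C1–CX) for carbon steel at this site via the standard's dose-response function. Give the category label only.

C2

carbon steel: T≤10 °C ⇒ hinge +0.150·(-1.2−10) = -1.6800
  sulphur-dioxide contribution → 1.025 μm/a
  chloride contribution → 0.8052 μm/a
  total first-year rate 1.83 μm/a
Category bounds: 1.3…25 μm/a bracket r_corr ⇒ C2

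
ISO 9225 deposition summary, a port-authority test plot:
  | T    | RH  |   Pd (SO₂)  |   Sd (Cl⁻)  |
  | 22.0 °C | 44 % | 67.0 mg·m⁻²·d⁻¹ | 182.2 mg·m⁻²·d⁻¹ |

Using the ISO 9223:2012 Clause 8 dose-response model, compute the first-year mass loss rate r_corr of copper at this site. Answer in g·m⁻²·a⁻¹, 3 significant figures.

r_corr = 6.09 g·m⁻²·a⁻¹

copper: temperature factor f = -0.080·(12.0) = -0.9600
  SO₂ term: 0.0053·67.0^0.26·exp(0.059·44-0.9600) = 0.0812
  Cl⁻ term: 0.01025·182.2^0.27·exp(0.036·44+0.049·22.0) = 0.5986
  sum: 0.0812 + 0.5986 → r_corr = 0.6798 μm/a
Convert to mass loss: 0.6798 μm/a × 8.96 g/cm³ = 6.091 g·m⁻²·a⁻¹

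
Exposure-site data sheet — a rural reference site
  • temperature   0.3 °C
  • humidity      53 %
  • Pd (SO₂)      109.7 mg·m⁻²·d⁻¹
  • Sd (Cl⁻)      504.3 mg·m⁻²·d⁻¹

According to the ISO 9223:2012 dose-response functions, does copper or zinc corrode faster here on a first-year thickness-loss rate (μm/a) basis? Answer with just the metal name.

zinc

copper: T≤10 °C ⇒ hinge +0.126·(0.3−10) = -1.2222
  sulphur-dioxide contribution → 0.1208 μm/a
  chloride contribution → 0.3762 μm/a
  ⇒ r_corr(copper) = 0.497 μm/a
zinc: T≤10 °C ⇒ hinge +0.038·(0.3−10) = -0.3686
  sulphur-dioxide contribution → 0.8073 μm/a
  chloride contribution → 0.9523 μm/a
  ⇒ r_corr(zinc) = 1.76 μm/a
Ordering by μm/a: zinc (1.76) > copper (0.497)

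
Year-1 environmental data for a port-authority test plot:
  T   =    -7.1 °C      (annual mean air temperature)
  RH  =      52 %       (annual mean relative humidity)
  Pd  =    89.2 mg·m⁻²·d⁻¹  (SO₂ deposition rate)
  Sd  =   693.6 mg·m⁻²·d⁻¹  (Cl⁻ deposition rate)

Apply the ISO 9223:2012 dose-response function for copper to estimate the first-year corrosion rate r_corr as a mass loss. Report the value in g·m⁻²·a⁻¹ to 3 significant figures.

r_corr = 2.85 g·m⁻²·a⁻¹

copper: T≤10 °C ⇒ hinge +0.126·(-7.1−10) = -2.1546
  sulphur-dioxide contribution → 0.04247 μm/a
  chloride contribution → 0.2753 μm/a
  ⇒ r_corr(copper) = 0.3177 μm/a
Convert to mass loss: 0.3177 μm/a × 8.96 g/cm³ = 2.847 g·m⁻²·a⁻¹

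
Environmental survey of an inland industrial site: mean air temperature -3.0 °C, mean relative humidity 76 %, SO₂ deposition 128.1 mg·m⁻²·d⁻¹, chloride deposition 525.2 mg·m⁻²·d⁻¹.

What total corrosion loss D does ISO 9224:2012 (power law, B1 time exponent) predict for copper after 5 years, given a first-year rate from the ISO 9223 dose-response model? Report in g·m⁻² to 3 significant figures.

D(5) = 27.9 g·m⁻²

copper: f(T) = +0.126·(T−10) [T≤10 °C] = -1.6380
  SO₂ term: 0.0053·128.1^0.26·exp(0.059·76-1.6380) = 0.3223
  Cl⁻ term: 0.01025·525.2^0.27·exp(0.036·76+0.049·-3.0) = 0.7406
  r_corr = 0.3223 + 0.7406 = 1.063 μm/a
ISO 9224: D(t) = r_corr · t^b with b = 0.667 (copper, B1)
  D(5) = 1.063 × 5^0.667 = 1.063 × 2.926 = 3.11 μm
  Mass loss = 3.11 μm × 8.96 g/cm³ = 27.86 g·m⁻²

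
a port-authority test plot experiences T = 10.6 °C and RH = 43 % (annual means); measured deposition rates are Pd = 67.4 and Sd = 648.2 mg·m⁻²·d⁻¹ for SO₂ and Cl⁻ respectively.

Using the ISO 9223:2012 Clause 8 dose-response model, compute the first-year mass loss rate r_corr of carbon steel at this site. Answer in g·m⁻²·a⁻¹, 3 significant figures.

r_corr = 564 g·m⁻²·a⁻¹

carbon steel: f(T) = -0.054·(T−10) [T>10 °C] = -0.0324
  SO₂ term: 1.77·67.4^0.52·exp(0.02·43-0.0324) = 36.17
  Cl⁻ term: 0.102·648.2^0.62·exp(0.033·43+0.04·10.6) = 35.67
  r_corr = 36.17 + 35.67 = 71.83 μm/a
Convert to mass loss: 71.83 μm/a × 7.85 g/cm³ = 563.9 g·m⁻²·a⁻¹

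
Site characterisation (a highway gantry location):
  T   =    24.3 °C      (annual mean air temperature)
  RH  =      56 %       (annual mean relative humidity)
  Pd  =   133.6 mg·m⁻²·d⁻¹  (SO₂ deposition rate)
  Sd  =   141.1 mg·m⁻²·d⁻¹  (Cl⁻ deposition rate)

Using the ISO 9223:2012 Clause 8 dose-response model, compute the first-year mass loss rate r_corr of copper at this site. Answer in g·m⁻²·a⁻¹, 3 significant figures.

copper: T>10 °C ⇒ hinge -0.080·(24.3−10) = -1.1440
  Pd branch = 0.0053·Pd^0.26·e^(0.059·RH+f) = 0.1641 μm/a
  Sd branch = 0.01025·Sd^0.27·e^(0.036·RH+0.049·T) = 0.9633 μm/a
  sum: 0.1641 + 0.9633 → r_corr = 1.127 μm/a
Convert to mass loss: 1.127 μm/a × 8.96 g/cm³ = 10.1 g·m⁻²·a⁻¹

r_corr = 10.1 g·m⁻²·a⁻¹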